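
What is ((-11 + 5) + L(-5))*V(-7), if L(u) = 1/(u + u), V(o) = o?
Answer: 427/10 ≈ 42.700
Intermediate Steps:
L(u) = 1/(2*u)
((-11 + 5) + L(-5))*V(-7) = ((-11 + 5) + (½)/(-5))*(-7) = (-6 + (½)*(-⅕))*(-7) = (-6 - ⅒)*(-7) = -61/10*(-7) = 427/10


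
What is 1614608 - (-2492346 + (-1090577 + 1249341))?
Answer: 3948190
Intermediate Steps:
1614608 - (-2492346 + (-1090577 + 1249341)) = 1614608 - (-2492346 + 158764) = 1614608 - 1*(-2333582) = 1614608 + 2333582 = 3948190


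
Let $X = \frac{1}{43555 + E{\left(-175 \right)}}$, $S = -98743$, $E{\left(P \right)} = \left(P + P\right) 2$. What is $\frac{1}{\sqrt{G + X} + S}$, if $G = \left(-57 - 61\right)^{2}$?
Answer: $- \frac{4231631265}{417843369286874} - \frac{\sqrt{25572136514955}}{417843369286874} \approx -1.0139 \cdot 10^{-5}$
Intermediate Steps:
$E{\left(P \right)} = 4 P$ ($E{\left(P \right)} = 2 P 2 = 4 P$)
$G = 13924$ ($G = \left(-118\right)^{2} = 13924$)
$X = \frac{1}{42855}$ ($X = \frac{1}{43555 + 4 \left(-175\right)} = \frac{1}{43555 - 700} = \frac{1}{42855} \approx 2.3334 \cdot 10^{-5}$)
$\frac{1}{\sqrt{G + X} + S} = \frac{1}{\sqrt{13924 + \frac{1}{42855}} - 98743} = \frac{1}{\sqrt{\frac{596713021}{42855}} - 98743} = \frac{1}{\frac{\sqrt{25572136514955}}{42855} - 98743} = \frac{1}{-98743 + \frac{\sqrt{25572136514955}}{42855}}$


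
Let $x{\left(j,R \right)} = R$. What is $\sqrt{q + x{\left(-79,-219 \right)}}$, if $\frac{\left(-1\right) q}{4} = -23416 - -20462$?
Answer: $\sqrt{11597} \approx 107.69$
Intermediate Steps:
$q = 11816$ ($q = - 4 \left(-23416 - -20462\right) = - 4 \left(-23416 + 20462\right) = \left(-4\right) \left(-2954\right) = 11816$)
$\sqrt{q + x{\left(-79,-219 \right)}} = \sqrt{11816 - 219} = \sqrt{11597}$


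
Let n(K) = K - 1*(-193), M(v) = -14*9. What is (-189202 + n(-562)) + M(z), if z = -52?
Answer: -189697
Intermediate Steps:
M(v) = -126
n(K) = 193 + K (n(K) = K + 193 = 193 + K)
(-189202 + n(-562)) + M(z) = (-189202 + (193 - 562)) - 126 = (-189202 - 369) - 126 = -189571 - 126 = -189697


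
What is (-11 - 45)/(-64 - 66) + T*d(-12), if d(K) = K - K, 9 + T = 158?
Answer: 28/65 ≈ 0.43077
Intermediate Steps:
T = 149 (T = -9 + 158 = 149)
d(K) = 0
(-11 - 45)/(-64 - 66) + T*d(-12) = (-11 - 45)/(-64 - 66) + 149*0 = -56/(-130) + 0 = -56*(-1/130) + 0 = 28/65 + 0 = 28/65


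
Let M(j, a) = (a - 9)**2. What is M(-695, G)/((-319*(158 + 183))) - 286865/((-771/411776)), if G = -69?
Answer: 12849423888454196/83868609 ≈ 1.5321e+8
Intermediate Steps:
M(j, a) = (-9 + a)**2
M(-695, G)/((-319*(158 + 183))) - 286865/((-771/411776)) = (-9 - 69)**2/((-319*(158 + 183))) - 286865/((-771/411776)) = (-78)**2/((-319*341)) - 286865/((-771*1/411776)) = 6084/(-108779) - 286865/(-771/411776) = 6084*(-1/108779) - 286865*(-411776/771) = -6084/108779 + 118124122240/771 = 12849423888454196/83868609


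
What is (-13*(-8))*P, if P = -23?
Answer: -2392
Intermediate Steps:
(-13*(-8))*P = -13*(-8)*(-23) = 104*(-23) = -2392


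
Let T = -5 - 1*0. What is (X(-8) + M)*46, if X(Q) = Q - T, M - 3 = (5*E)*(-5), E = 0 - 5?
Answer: 5750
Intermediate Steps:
T = -5 (T = -5 + 0 = -5)
E = -5
M = 128 (M = 3 + (5*(-5))*(-5) = 3 - 25*(-5) = 3 + 125 = 128)
X(Q) = 5 + Q (X(Q) = Q - 1*(-5) = Q + 5 = 5 + Q)
(X(-8) + M)*46 = ((5 - 8) + 128)*46 = (-3 + 128)*46 = 125*46 = 5750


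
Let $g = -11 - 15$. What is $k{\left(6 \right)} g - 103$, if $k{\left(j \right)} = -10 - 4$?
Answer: $261$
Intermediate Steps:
$k{\left(j \right)} = -14$
$g = -26$ ($g = -11 - 15 = -26$)
$k{\left(6 \right)} g - 103 = \left(-14\right) \left(-26\right) - 103 = 364 - 103 = 261$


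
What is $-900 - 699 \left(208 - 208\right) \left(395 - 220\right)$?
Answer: $-900$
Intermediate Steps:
$-900 - 699 \left(208 - 208\right) \left(395 - 220\right) = -900 - 699 \cdot 0 \cdot 175 = -900 - 0 = -900 + 0 = -900$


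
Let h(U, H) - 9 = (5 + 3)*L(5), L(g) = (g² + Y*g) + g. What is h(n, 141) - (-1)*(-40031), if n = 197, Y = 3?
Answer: -39662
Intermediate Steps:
L(g) = g² + 4*g (L(g) = (g² + 3*g) + g = g² + 4*g)
h(U, H) = 369 (h(U, H) = 9 + (5 + 3)*(5*(4 + 5)) = 9 + 8*(5*9) = 9 + 8*45 = 9 + 360 = 369)
h(n, 141) - (-1)*(-40031) = 369 - (-1)*(-40031) = 369 - 1*40031 = 369 - 40031 = -39662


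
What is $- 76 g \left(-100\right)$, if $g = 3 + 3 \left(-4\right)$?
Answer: $-68400$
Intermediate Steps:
$g = -9$ ($g = 3 - 12 = -9$)
$- 76 g \left(-100\right) = \left(-76\right) \left(-9\right) \left(-100\right) = 684 \left(-100\right) = -68400$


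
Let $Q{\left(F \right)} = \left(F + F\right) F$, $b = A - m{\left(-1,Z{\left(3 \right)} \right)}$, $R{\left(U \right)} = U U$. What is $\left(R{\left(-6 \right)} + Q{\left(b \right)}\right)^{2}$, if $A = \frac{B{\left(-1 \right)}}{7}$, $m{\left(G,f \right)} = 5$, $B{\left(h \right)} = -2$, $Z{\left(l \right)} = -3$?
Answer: $\frac{20268004}{2401} \approx 8441.5$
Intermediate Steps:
$R{\left(U \right)} = U^{2}$
$A = - \frac{2}{7} \approx -0.28571$
$b = - \frac{37}{7}$ ($b = - \frac{2}{7} - 5 = - \frac{37}{7} \approx -5.2857$)
$Q{\left(F \right)} = 2 F^{2}$ ($Q{\left(F \right)} = 2 F F = 2 F^{2}$)
$\left(R{\left(-6 \right)} + Q{\left(b \right)}\right)^{2} = \left(\left(-6\right)^{2} + 2 \left(- \frac{37}{7}\right)^{2}\right)^{2} = \left(36 + 2 \cdot \frac{1369}{49}\right)^{2} = \left(36 + \frac{2738}{49}\right)^{2} = \left(\frac{4502}{49}\right)^{2} = \frac{20268004}{2401}$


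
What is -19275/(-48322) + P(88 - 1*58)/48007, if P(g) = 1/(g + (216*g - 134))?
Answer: 2949967765061/7395504081752 ≈ 0.39889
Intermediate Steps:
P(g) = 1/(-134 + 217*g) (P(g) = 1/(g + (-134 + 216*g)) = 1/(-134 + 217*g))
-19275/(-48322) + P(88 - 1*58)/48007 = -19275/(-48322) + 1/(-134 + 217*(88 - 1*58)*48007) = -19275*(-1/48322) + (1/48007)/(-134 + 217*(88 - 58)) = 19275/48322 + (1/48007)/(-134 + 217*30) = 19275/48322 + (1/48007)/(-134 + 6510) = 19275/48322 + (1/48007)/6376 = 19275/48322 + (1/6376)*(1/48007) = 19275/48322 + 1/306092632 = 2949967765061/7395504081752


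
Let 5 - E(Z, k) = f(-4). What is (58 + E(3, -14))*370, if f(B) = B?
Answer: 24790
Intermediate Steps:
E(Z, k) = 9 (E(Z, k) = 5 - 1*(-4) = 5 + 4 = 9)
(58 + E(3, -14))*370 = (58 + 9)*370 = 67*370 = 24790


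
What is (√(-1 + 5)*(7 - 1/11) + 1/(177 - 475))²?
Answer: 2050731225/10745284 ≈ 190.85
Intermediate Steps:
(√(-1 + 5)*(7 - 1/11) + 1/(177 - 475))² = (√4*(7 - 1*1/11) + 1/(-298))² = (2*(7 - 1/11) - 1/298)² = (2*(76/11) - 1/298)² = (152/11 - 1/298)² = (45285/3278)² = 2050731225/10745284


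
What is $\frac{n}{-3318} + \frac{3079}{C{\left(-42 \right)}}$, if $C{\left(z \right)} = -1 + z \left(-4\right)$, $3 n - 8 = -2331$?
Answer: $\frac{31036307}{1662318} \approx 18.671$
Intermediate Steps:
$n = - \frac{2323}{3}$ ($n = \frac{8}{3} + \frac{1}{3} \left(-2331\right) = \frac{8}{3} - 777 = - \frac{2323}{3} \approx -774.33$)
$C{\left(z \right)} = -1 - 4 z$
$\frac{n}{-3318} + \frac{3079}{C{\left(-42 \right)}} = - \frac{2323}{3 \left(-3318\right)} + \frac{3079}{-1 - -168} = \left(- \frac{2323}{3}\right) \left(- \frac{1}{3318}\right) + \frac{3079}{-1 + 168} = \frac{2323}{9954} + \frac{3079}{167} = \frac{31036307}{1662318}$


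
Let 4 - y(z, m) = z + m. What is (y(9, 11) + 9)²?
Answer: 49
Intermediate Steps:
y(z, m) = 4 - m - z (y(z, m) = 4 - (z + m) = 4 - (m + z) = 4 + (-m - z) = 4 - m - z)
(y(9, 11) + 9)² = ((4 - 1*11 - 1*9) + 9)² = ((4 - 11 - 9) + 9)² = (-16 + 9)² = (-7)² = 49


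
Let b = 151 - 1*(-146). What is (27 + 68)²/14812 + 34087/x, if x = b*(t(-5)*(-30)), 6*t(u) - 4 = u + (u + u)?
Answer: 652320019/241954020 ≈ 2.6960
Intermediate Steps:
t(u) = ⅔ + u/2 (t(u) = ⅔ + (u + (u + u))/6 = ⅔ + (u + 2*u)/6 = ⅔ + (3*u)/6 = ⅔ + u/2)
b = 297 (b = 151 + 146 = 297)
x = 16335 (x = 297*((⅔ + (½)*(-5))*(-30)) = 297*((⅔ - 5/2)*(-30)) = 297*(-11/6*(-30)) = 297*55 = 16335)
(27 + 68)²/14812 + 34087/x = (27 + 68)²/14812 + 34087/16335 = 95²*(1/14812) + 34087*(1/16335) = 9025*(1/14812) + 34087/16335 = 9025/14812 + 34087/16335 = 652320019/241954020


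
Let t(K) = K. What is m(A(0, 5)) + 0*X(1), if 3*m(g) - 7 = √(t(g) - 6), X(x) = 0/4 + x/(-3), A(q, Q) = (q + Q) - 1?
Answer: 7/3 + I*√2/3 ≈ 2.3333 + 0.4714*I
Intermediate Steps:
A(q, Q) = -1 + Q + q (A(q, Q) = (Q + q) - 1 = -1 + Q + q)
X(x) = -x/3 (X(x) = 0*(¼) + x*(-⅓) = 0 - x/3 = -x/3)
m(g) = 7/3 + √(-6 + g)/3 (m(g) = 7/3 + √(g - 6)/3 = 7/3 + √(-6 + g)/3)
m(A(0, 5)) + 0*X(1) = (7/3 + √(-6 + (-1 + 5 + 0))/3) + 0*(-⅓*1) = (7/3 + √(-6 + 4)/3) + 0*(-⅓) = (7/3 + √(-2)/3) + 0 = (7/3 + (I*√2)/3) + 0 = (7/3 + I*√2/3) + 0 = 7/3 + I*√2/3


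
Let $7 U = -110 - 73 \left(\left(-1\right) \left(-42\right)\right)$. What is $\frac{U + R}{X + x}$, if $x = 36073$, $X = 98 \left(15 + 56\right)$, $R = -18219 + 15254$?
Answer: $- \frac{23931}{301217} \approx -0.079448$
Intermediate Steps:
$R = -2965$
$X = 6958$ ($X = 98 \cdot 71 = 6958$)
$U = - \frac{3176}{7}$ ($U = \frac{-110 - 73 \left(\left(-1\right) \left(-42\right)\right)}{7} = \frac{-110 - 3066}{7} = \frac{1}{7} \left(-3176\right) = - \frac{3176}{7} \approx -453.71$)
$\frac{U + R}{X + x} = \frac{- \frac{3176}{7} - 2965}{6958 + 36073} = - \frac{23931}{7 \cdot 43031} = \left(- \frac{23931}{7}\right) \frac{1}{43031} = - \frac{23931}{301217}$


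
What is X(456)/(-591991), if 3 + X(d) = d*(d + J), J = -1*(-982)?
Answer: -655725/591991 ≈ -1.1077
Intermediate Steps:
J = 982
X(d) = -3 + d*(982 + d) (X(d) = -3 + d*(d + 982) = -3 + d*(982 + d))
X(456)/(-591991) = (-3 + 456**2 + 982*456)/(-591991) = (-3 + 207936 + 447792)*(-1/591991) = 655725*(-1/591991) = -655725/591991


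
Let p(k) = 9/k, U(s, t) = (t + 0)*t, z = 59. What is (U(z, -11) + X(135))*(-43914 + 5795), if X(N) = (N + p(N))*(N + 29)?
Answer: -12734757401/15 ≈ -8.4898e+8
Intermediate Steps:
U(s, t) = t² (U(s, t) = t*t = t²)
X(N) = (29 + N)*(N + 9/N) (X(N) = (N + 9/N)*(N + 29) = (N + 9/N)*(29 + N) = (29 + N)*(N + 9/N))
(U(z, -11) + X(135))*(-43914 + 5795) = ((-11)² + (9 + 135² + 29*135 + 261/135))*(-43914 + 5795) = (121 + (9 + 18225 + 3915 + 261*(1/135)))*(-38119) = (121 + (9 + 18225 + 3915 + 29/15))*(-38119) = (121 + 332264/15)*(-38119) = (334079/15)*(-38119) = -12734757401/15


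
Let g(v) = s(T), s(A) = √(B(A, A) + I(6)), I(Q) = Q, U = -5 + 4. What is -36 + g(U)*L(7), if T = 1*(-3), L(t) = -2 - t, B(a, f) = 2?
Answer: -36 - 18*√2 ≈ -61.456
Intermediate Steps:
U = -1
T = -3
s(A) = 2*√2 (s(A) = √(2 + 6) = √8 = 2*√2)
g(v) = 2*√2
-36 + g(U)*L(7) = -36 + (2*√2)*(-2 - 1*7) = -36 + (2*√2)*(-2 - 7) = -36 + (2*√2)*(-9) = -36 - 18*√2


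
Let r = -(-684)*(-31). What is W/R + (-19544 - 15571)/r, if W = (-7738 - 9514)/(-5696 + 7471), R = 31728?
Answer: 6865321759/4146353850 ≈ 1.6557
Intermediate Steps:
r = -21204 (r = -1*21204 = -21204)
W = -17252/1775 ≈ -9.7194
W/R + (-19544 - 15571)/r = -17252/1775/31728 + (-19544 - 15571)/(-21204) = -17252/1775*1/31728 - 35115*(-1/21204) = -4313/14079300 + 11705/7068 = 6865321759/4146353850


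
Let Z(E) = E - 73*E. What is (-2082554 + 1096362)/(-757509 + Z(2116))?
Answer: 986192/909861 ≈ 1.0839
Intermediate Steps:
Z(E) = -72*E
(-2082554 + 1096362)/(-757509 + Z(2116)) = (-2082554 + 1096362)/(-757509 - 72*2116) = -986192/(-757509 - 152352) = -986192/(-909861) = -986192*(-1/909861) = 986192/909861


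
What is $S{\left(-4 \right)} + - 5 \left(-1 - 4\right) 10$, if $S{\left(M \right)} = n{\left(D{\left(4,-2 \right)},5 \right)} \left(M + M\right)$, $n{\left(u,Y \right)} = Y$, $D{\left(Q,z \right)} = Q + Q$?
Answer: $210$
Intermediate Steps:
$D{\left(Q,z \right)} = 2 Q$
$S{\left(M \right)} = 10 M$ ($S{\left(M \right)} = 5 \left(M + M\right) = 5 \cdot 2 M = 10 M$)
$S{\left(-4 \right)} + - 5 \left(-1 - 4\right) 10 = 10 \left(-4\right) + - 5 \left(-1 - 4\right) 10 = -40 + \left(-5\right) \left(-5\right) 10 = -40 + 25 \cdot 10 = -40 + 250 = 210$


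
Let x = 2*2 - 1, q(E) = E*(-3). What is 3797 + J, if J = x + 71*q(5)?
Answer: 2735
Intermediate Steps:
q(E) = -3*E
x = 3 (x = 4 - 1 = 3)
J = -1062 (J = 3 + 71*(-3*5) = 3 + 71*(-15) = 3 - 1065 = -1062)
3797 + J = 3797 - 1062 = 2735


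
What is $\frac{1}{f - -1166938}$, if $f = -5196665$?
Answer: $- \frac{1}{4029727} \approx -2.4816 \cdot 10^{-7}$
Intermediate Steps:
$\frac{1}{f - -1166938} = \frac{1}{-5196665 - -1166938} = \frac{1}{-5196665 + \left(-3463969 + 4630907\right)} = \frac{1}{-5196665 + 1166938} = \frac{1}{-4029727} = - \frac{1}{4029727}$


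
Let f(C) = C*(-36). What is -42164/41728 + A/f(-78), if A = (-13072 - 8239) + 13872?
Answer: -13400347/3661632 ≈ -3.6597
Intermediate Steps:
A = -7439 (A = -21311 + 13872 = -7439)
f(C) = -36*C
-42164/41728 + A/f(-78) = -42164/41728 - 7439/((-36*(-78))) = -42164*1/41728 - 7439/2808 = -10541/10432 - 7439*1/2808 = -10541/10432 - 7439/2808 = -13400347/3661632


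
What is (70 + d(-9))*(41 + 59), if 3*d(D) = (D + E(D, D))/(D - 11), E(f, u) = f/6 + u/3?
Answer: 14045/2 ≈ 7022.5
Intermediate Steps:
E(f, u) = u/3 + f/6 (E(f, u) = f*(⅙) + u*(⅓) = f/6 + u/3 = u/3 + f/6)
d(D) = D/(2*(-11 + D)) (d(D) = ((D + (D/3 + D/6))/(D - 11))/3 = ((D + D/2)/(-11 + D))/3 = ((3*D/2)/(-11 + D))/3 = (3*D/(2*(-11 + D)))/3 = D/(2*(-11 + D)))
(70 + d(-9))*(41 + 59) = (70 + (½)*(-9)/(-11 - 9))*(41 + 59) = (70 + (½)*(-9)/(-20))*100 = (70 + (½)*(-9)*(-1/20))*100 = (70 + 9/40)*100 = (2809/40)*100 = 14045/2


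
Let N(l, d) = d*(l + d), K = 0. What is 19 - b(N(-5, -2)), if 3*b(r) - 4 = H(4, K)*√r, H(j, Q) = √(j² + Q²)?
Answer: 53/3 - 4*√14/3 ≈ 12.678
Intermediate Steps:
H(j, Q) = √(Q² + j²)
N(l, d) = d*(d + l)
b(r) = 4/3 + 4*√r/3 (b(r) = 4/3 + (√(0² + 4²)*√r)/3 = 4/3 + (√(0 + 16)*√r)/3 = 4/3 + (√16*√r)/3 = 4/3 + (4*√r)/3 = 4/3 + 4*√r/3)
19 - b(N(-5, -2)) = 19 - (4/3 + 4*√(-2*(-2 - 5))/3) = 19 - (4/3 + 4*√(-2*(-7))/3) = 19 - (4/3 + 4*√14/3) = 19 + (-4/3 - 4*√14/3) = 53/3 - 4*√14/3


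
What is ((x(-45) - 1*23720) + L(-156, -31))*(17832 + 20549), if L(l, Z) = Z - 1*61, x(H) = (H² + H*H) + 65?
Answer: -755990557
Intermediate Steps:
x(H) = 65 + 2*H² (x(H) = (H² + H²) + 65 = 2*H² + 65 = 65 + 2*H²)
L(l, Z) = -61 + Z (L(l, Z) = Z - 61 = -61 + Z)
((x(-45) - 1*23720) + L(-156, -31))*(17832 + 20549) = (((65 + 2*(-45)²) - 1*23720) + (-61 - 31))*(17832 + 20549) = (((65 + 2*2025) - 23720) - 92)*38381 = (((65 + 4050) - 23720) - 92)*38381 = ((4115 - 23720) - 92)*38381 = (-19605 - 92)*38381 = -19697*38381 = -755990557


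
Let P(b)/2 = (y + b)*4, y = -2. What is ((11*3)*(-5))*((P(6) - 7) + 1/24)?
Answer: -33055/8 ≈ -4131.9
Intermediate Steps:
P(b) = -16 + 8*b (P(b) = 2*((-2 + b)*4) = 2*(-8 + 4*b) = -16 + 8*b)
((11*3)*(-5))*((P(6) - 7) + 1/24) = ((11*3)*(-5))*(((-16 + 8*6) - 7) + 1/24) = (33*(-5))*(((-16 + 48) - 7) + 1/24) = -165*((32 - 7) + 1/24) = -165*(25 + 1/24) = -165*601/24 = -33055/8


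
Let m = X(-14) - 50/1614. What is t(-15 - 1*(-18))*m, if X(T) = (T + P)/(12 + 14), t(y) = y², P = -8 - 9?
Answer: -77001/6994 ≈ -11.010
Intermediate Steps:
P = -17
X(T) = -17/26 + T/26 (X(T) = (T - 17)/(12 + 14) = (-17 + T)/26 = (-17 + T)*(1/26) = -17/26 + T/26)
m = -25667/20982 (m = (-17/26 + (1/26)*(-14)) - 50/1614 = (-17/26 - 7/13) - 50/1614 = -31/26 - 1*25/807 = -31/26 - 25/807 = -25667/20982 ≈ -1.2233)
t(-15 - 1*(-18))*m = (-15 - 1*(-18))²*(-25667/20982) = (-15 + 18)²*(-25667/20982) = 3²*(-25667/20982) = 9*(-25667/20982) = -77001/6994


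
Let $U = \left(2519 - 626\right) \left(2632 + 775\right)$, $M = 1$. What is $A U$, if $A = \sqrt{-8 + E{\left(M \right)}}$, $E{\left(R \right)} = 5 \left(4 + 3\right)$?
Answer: $19348353 \sqrt{3} \approx 3.3512 \cdot 10^{7}$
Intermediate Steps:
$E{\left(R \right)} = 35$ ($E{\left(R \right)} = 5 \cdot 7 = 35$)
$U = 6449451$ ($U = 1893 \cdot 3407 = 6449451$)
$A = 3 \sqrt{3}$ ($A = \sqrt{-8 + 35} = \sqrt{27} = 3 \sqrt{3} \approx 5.1962$)
$A U = 3 \sqrt{3} \cdot 6449451 = 19348353 \sqrt{3}$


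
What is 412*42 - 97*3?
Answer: 17013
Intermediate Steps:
412*42 - 97*3 = 17304 - 291 = 17013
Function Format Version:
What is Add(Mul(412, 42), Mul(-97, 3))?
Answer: 17013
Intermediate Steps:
Add(Mul(412, 42), Mul(-97, 3)) = Add(17304, -291) = 17013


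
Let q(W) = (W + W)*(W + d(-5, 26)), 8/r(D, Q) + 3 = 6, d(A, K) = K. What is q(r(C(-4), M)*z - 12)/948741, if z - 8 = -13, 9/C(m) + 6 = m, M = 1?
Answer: -304/8538669 ≈ -3.5603e-5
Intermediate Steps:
C(m) = 9/(-6 + m)
r(D, Q) = 8/3 (r(D, Q) = 8/(-3 + 6) = 8/3)
z = -5 (z = 8 - 13 = -5)
q(W) = 2*W*(26 + W) (q(W) = (W + W)*(W + 26) = (2*W)*(26 + W) = 2*W*(26 + W))
q(r(C(-4), M)*z - 12)/948741 = (2*((8/3)*(-5) - 12)*(26 + ((8/3)*(-5) - 12)))/948741 = (2*(-40/3 - 12)*(26 + (-40/3 - 12)))*(1/948741) = (2*(-76/3)*(26 - 76/3))*(1/948741) = (2*(-76/3)*(⅔))*(1/948741) = -304/9*1/948741 = -304/8538669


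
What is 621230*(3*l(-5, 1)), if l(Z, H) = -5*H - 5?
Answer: -18636900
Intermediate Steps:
l(Z, H) = -5 - 5*H
621230*(3*l(-5, 1)) = 621230*(3*(-5 - 5*1)) = 621230*(3*(-5 - 5)) = 621230*(3*(-10)) = 621230*(-30) = -18636900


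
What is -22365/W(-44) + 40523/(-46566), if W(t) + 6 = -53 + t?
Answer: 1037274721/4796298 ≈ 216.27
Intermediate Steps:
W(t) = -59 + t (W(t) = -6 + (-53 + t) = -59 + t)
-22365/W(-44) + 40523/(-46566) = -22365/(-59 - 44) + 40523/(-46566) = -22365/(-103) + 40523*(-1/46566) = -22365*(-1/103) - 40523/46566 = 22365/103 - 40523/46566 = 1037274721/4796298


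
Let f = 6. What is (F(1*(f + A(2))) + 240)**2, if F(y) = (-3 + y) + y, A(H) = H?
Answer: 64009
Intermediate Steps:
F(y) = -3 + 2*y
(F(1*(f + A(2))) + 240)**2 = ((-3 + 2*(1*(6 + 2))) + 240)**2 = ((-3 + 2*(1*8)) + 240)**2 = ((-3 + 2*8) + 240)**2 = ((-3 + 16) + 240)**2 = (13 + 240)**2 = 253**2 = 64009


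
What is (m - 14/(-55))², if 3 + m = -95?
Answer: 28901376/3025 ≈ 9554.2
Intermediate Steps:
m = -98 (m = -3 - 95 = -98)
(m - 14/(-55))² = (-98 - 14/(-55))² = (-98 - 14*(-1/55))² = (-98 + 14/55)² = (-5376/55)² = 28901376/3025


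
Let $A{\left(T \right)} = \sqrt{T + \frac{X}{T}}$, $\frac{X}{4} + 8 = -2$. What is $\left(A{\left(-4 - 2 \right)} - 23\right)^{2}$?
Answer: $\frac{\left(69 - \sqrt{6}\right)^{2}}{9} \approx 492.11$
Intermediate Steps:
$X = -40$ ($X = -32 + 4 \left(-2\right) = -32 - 8 = -40$)
$A{\left(T \right)} = \sqrt{T - \frac{40}{T}}$
$\left(A{\left(-4 - 2 \right)} - 23\right)^{2} = \left(\sqrt{\left(-4 - 2\right) - \frac{40}{-4 - 2}} - 23\right)^{2} = \left(\sqrt{-6 - \frac{40}{-6}} - 23\right)^{2} = \left(\sqrt{-6 - - \frac{20}{3}} - 23\right)^{2} = \left(\sqrt{-6 + \frac{20}{3}} - 23\right)^{2} = \left(\sqrt{\frac{2}{3}} - 23\right)^{2} = \left(\frac{\sqrt{6}}{3} - 23\right)^{2} = \left(-23 + \frac{\sqrt{6}}{3}\right)^{2}$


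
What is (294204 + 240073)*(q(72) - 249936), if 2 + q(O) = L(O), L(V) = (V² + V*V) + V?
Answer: -127958272946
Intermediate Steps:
L(V) = V + 2*V² (L(V) = (V² + V²) + V = 2*V² + V = V + 2*V²)
q(O) = -2 + O*(1 + 2*O)
(294204 + 240073)*(q(72) - 249936) = (294204 + 240073)*((-2 + 72*(1 + 2*72)) - 249936) = 534277*((-2 + 72*(1 + 144)) - 249936) = 534277*((-2 + 72*145) - 249936) = 534277*((-2 + 10440) - 249936) = 534277*(10438 - 249936) = 534277*(-239498) = -127958272946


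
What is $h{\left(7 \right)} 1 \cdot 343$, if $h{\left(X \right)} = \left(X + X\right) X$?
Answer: $33614$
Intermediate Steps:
$h{\left(X \right)} = 2 X^{2}$ ($h{\left(X \right)} = 2 X X = 2 X^{2}$)
$h{\left(7 \right)} 1 \cdot 343 = 2 \cdot 7^{2} \cdot 1 \cdot 343 = 2 \cdot 49 \cdot 343 = 98 \cdot 343 = 33614$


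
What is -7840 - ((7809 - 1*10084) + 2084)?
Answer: -7649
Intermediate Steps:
-7840 - ((7809 - 1*10084) + 2084) = -7840 - ((7809 - 10084) + 2084) = -7840 - (-2275 + 2084) = -7840 - 1*(-191) = -7840 + 191 = -7649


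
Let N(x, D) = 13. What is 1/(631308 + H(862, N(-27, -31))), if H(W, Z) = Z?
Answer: 1/631321 ≈ 1.5840e-6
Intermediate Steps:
1/(631308 + H(862, N(-27, -31))) = 1/(631308 + 13) = 1/631321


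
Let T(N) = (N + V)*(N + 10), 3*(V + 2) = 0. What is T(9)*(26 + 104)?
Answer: 17290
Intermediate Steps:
V = -2 (V = -2 + (1/3)*0 = -2 + 0 = -2)
T(N) = (-2 + N)*(10 + N) (T(N) = (N - 2)*(N + 10) = (-2 + N)*(10 + N))
T(9)*(26 + 104) = (-20 + 9**2 + 8*9)*(26 + 104) = (-20 + 81 + 72)*130 = 133*130 = 17290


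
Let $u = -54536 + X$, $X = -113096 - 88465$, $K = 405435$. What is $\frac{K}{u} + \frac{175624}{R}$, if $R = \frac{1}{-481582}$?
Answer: $- \frac{21660007439058731}{256097} \approx -8.4577 \cdot 10^{10}$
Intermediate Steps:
$X = -201561$
$u = -256097$ ($u = -54536 - 201561 = -256097$)
$R = - \frac{1}{481582} \approx -2.0765 \cdot 10^{-6}$
$\frac{K}{u} + \frac{175624}{R} = \frac{405435}{-256097} + \frac{175624}{- \frac{1}{481582}} = 405435 \left(- \frac{1}{256097}\right) + 175624 \left(-481582\right) = - \frac{405435}{256097} - 84577357168 = - \frac{21660007439058731}{256097}$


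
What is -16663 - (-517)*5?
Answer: -14078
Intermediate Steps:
-16663 - (-517)*5 = -16663 - 1*(-2585) = -16663 + 2585 = -14078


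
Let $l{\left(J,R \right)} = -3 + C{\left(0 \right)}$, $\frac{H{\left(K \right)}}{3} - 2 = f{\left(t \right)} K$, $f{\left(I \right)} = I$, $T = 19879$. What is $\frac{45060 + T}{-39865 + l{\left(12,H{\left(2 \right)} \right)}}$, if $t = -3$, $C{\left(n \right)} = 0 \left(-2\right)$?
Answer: $- \frac{64939}{39868} \approx -1.6289$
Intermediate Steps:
$C{\left(n \right)} = 0$
$H{\left(K \right)} = 6 - 9 K$ ($H{\left(K \right)} = 6 + 3 \left(- 3 K\right) = 6 - 9 K$)
$l{\left(J,R \right)} = -3$ ($l{\left(J,R \right)} = -3 + 0 = -3$)
$\frac{45060 + T}{-39865 + l{\left(12,H{\left(2 \right)} \right)}} = \frac{45060 + 19879}{-39865 - 3} = \frac{64939}{-39868} = 64939 \left(- \frac{1}{39868}\right) = - \frac{64939}{39868}$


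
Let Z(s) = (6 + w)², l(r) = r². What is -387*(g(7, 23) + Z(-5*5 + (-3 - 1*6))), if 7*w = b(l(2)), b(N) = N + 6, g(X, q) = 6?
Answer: -1160226/49 ≈ -23678.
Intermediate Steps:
b(N) = 6 + N
w = 10/7 (w = (6 + 2²)/7 = (6 + 4)/7 = (⅐)*10 = 10/7 ≈ 1.4286)
Z(s) = 2704/49 (Z(s) = (6 + 10/7)² = (52/7)² = 2704/49)
-387*(g(7, 23) + Z(-5*5 + (-3 - 1*6))) = -387*(6 + 2704/49) = -387*2998/49 = -1160226/49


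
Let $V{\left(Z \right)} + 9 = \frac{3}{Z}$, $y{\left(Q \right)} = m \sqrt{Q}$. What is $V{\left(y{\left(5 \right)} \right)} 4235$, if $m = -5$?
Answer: $-38115 - \frac{2541 \sqrt{5}}{5} \approx -39251.0$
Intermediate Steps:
$y{\left(Q \right)} = - 5 \sqrt{Q}$
$V{\left(Z \right)} = -9 + \frac{3}{Z}$
$V{\left(y{\left(5 \right)} \right)} 4235 = \left(-9 + \frac{3}{\left(-5\right) \sqrt{5}}\right) 4235 = \left(-9 + 3 \left(- \frac{\sqrt{5}}{25}\right)\right) 4235 = \left(-9 - \frac{3 \sqrt{5}}{25}\right) 4235 = -38115 - \frac{2541 \sqrt{5}}{5}$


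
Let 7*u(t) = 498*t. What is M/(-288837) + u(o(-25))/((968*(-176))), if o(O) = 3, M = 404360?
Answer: -241330776919/172230037056 ≈ -1.4012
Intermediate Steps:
u(t) = 498*t/7 (u(t) = (498*t)/7 = 498*t/7)
M/(-288837) + u(o(-25))/((968*(-176))) = 404360/(-288837) + ((498/7)*3)/((968*(-176))) = 404360*(-1/288837) + (1494/7)/(-170368) = -404360/288837 + (1494/7)*(-1/170368) = -404360/288837 - 747/596288 = -241330776919/172230037056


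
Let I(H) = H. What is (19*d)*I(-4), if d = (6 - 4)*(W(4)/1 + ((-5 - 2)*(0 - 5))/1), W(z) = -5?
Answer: -4560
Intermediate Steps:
d = 60 (d = (6 - 4)*(-5/1 + ((-5 - 2)*(0 - 5))/1) = 2*(-5*1 - 7*(-5)*1) = 2*(-5 + 35*1) = 2*(-5 + 35) = 2*30 = 60)
(19*d)*I(-4) = (19*60)*(-4) = 1140*(-4) = -4560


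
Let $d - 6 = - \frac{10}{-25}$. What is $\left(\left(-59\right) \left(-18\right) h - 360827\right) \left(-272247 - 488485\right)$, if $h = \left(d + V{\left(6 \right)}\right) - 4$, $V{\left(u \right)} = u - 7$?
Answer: $\frac{1366807945132}{5} \approx 2.7336 \cdot 10^{11}$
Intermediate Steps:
$d = \frac{32}{5}$ ($d = 6 - \frac{10}{-25} = 6 - - \frac{2}{5} = 6 + \frac{2}{5} = \frac{32}{5} \approx 6.4$)
$V{\left(u \right)} = -7 + u$ ($V{\left(u \right)} = u - 7 = -7 + u$)
$h = \frac{7}{5}$ ($h = \left(\frac{32}{5} + \left(-7 + 6\right)\right) - 4 = \left(\frac{32}{5} - 1\right) - 4 = \frac{27}{5} - 4 = \frac{7}{5} \approx 1.4$)
$\left(\left(-59\right) \left(-18\right) h - 360827\right) \left(-272247 - 488485\right) = \left(\left(-59\right) \left(-18\right) \frac{7}{5} - 360827\right) \left(-272247 - 488485\right) = \left(1062 \cdot \frac{7}{5} - 360827\right) \left(-760732\right) = \left(\frac{7434}{5} - 360827\right) \left(-760732\right) = \left(- \frac{1796701}{5}\right) \left(-760732\right) = \frac{1366807945132}{5}$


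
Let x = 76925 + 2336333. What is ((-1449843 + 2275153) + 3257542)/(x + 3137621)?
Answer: 4082852/5550879 ≈ 0.73553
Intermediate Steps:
x = 2413258
((-1449843 + 2275153) + 3257542)/(x + 3137621) = ((-1449843 + 2275153) + 3257542)/(2413258 + 3137621) = (825310 + 3257542)/5550879 = 4082852*(1/5550879) = 4082852/5550879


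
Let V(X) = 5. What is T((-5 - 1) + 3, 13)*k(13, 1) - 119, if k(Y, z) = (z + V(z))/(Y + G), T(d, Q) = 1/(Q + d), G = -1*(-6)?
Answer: -11302/95 ≈ -118.97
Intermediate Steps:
G = 6
k(Y, z) = (5 + z)/(6 + Y) (k(Y, z) = (z + 5)/(Y + 6) = (5 + z)/(6 + Y))
T((-5 - 1) + 3, 13)*k(13, 1) - 119 = ((5 + 1)/(6 + 13))/(13 + ((-5 - 1) + 3)) - 119 = (6/19)/(13 + (-6 + 3)) - 119 = ((1/19)*6)/(13 - 3) - 119 = (6/19)/10 - 119 = (⅒)*(6/19) - 119 = 3/95 - 119 = -11302/95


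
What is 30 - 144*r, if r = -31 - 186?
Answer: 31278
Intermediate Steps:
r = -217
30 - 144*r = 30 - 144*(-217) = 30 + 31248 = 31278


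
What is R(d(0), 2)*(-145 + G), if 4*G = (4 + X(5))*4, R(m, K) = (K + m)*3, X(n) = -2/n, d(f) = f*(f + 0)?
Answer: -4242/5 ≈ -848.40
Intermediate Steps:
d(f) = f**2 (d(f) = f*f = f**2)
R(m, K) = 3*K + 3*m
G = 18/5 (G = ((4 - 2/5)*4)/4 = ((18/5)*4)/4 = (1/4)*(72/5) = 18/5 ≈ 3.6000)
R(d(0), 2)*(-145 + G) = (3*2 + 3*0**2)*(-145 + 18/5) = (6 + 3*0)*(-707/5) = (6 + 0)*(-707/5) = 6*(-707/5) = -4242/5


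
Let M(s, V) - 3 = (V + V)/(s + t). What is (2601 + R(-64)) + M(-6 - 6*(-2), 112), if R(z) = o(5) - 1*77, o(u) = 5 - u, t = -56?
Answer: 63063/25 ≈ 2522.5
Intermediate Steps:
R(z) = -77 (R(z) = (5 - 1*5) - 1*77 = (5 - 5) - 77 = 0 - 77 = -77)
M(s, V) = 3 + 2*V/(-56 + s) (M(s, V) = 3 + (V + V)/(s - 56) = 3 + (2*V)/(-56 + s) = 3 + 2*V/(-56 + s))
(2601 + R(-64)) + M(-6 - 6*(-2), 112) = (2601 - 77) + (-168 + 2*112 + 3*(-6 - 6*(-2)))/(-56 + (-6 - 6*(-2))) = 2524 + (-168 + 224 + 3*(-6 + 12))/(-56 + (-6 + 12)) = 2524 + (-168 + 224 + 3*6)/(-56 + 6) = 2524 + (-168 + 224 + 18)/(-50) = 2524 - 1/50*74 = 2524 - 37/25 = 63063/25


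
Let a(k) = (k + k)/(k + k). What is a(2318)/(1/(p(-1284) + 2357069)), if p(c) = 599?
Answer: 2357668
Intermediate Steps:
a(k) = 1 (a(k) = (2*k)/((2*k)) = (2*k)*(1/(2*k)) = 1)
a(2318)/(1/(p(-1284) + 2357069)) = 1/1/(599 + 2357069) = 1/1/2357668 = 1/(1/2357668) = 1*2357668 = 2357668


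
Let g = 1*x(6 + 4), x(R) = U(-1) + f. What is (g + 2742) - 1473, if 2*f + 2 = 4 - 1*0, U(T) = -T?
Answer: 1271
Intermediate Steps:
f = 1 (f = -1 + (4 - 1*0)/2 = -1 + (4 + 0)/2 = -1 + (½)*4 = -1 + 2 = 1)
x(R) = 2 (x(R) = -1*(-1) + 1 = 1 + 1 = 2)
g = 2 (g = 1*2 = 2)
(g + 2742) - 1473 = (2 + 2742) - 1473 = 2744 - 1473 = 1271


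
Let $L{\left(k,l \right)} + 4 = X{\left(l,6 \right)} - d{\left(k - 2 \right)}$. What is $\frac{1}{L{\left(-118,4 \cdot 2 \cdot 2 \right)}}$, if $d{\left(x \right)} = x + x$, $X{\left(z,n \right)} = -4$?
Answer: $\frac{1}{232} \approx 0.0043103$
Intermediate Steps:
$d{\left(x \right)} = 2 x$
$L{\left(k,l \right)} = -4 - 2 k$ ($L{\left(k,l \right)} = -4 - \left(4 + 2 \left(k - 2\right)\right) = -4 - \left(4 + 2 \left(-2 + k\right)\right) = -4 - 2 k$)
$\frac{1}{L{\left(-118,4 \cdot 2 \cdot 2 \right)}} = \frac{1}{-4 - -236} = \frac{1}{-4 + 236} = \frac{1}{232}$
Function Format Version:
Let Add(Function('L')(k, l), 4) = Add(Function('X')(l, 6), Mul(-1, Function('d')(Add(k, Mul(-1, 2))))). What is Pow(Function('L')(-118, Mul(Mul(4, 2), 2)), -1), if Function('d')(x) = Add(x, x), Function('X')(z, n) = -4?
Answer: Rational(1, 232) ≈ 0.0043103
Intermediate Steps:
Function('d')(x) = Mul(2, x)
Function('L')(k, l) = Add(-4, Mul(-2, k)) (Function('L')(k, l) = Add(-4, Add(-4, Mul(-1, Mul(2, Add(k, Mul(-1, 2)))))) = Add(-4, Add(-4, Mul(-1, Mul(2, Add(k, -2))))) = Add(-4, Add(-4, Mul(-1, Mul(2, Add(-2, k))))) = Add(-4, Add(-4, Mul(-1, Add(-4, Mul(2, k))))) = Add(-4, Add(-4, Add(4, Mul(-2, k)))) = Add(-4, Mul(-2, k)))
Pow(Function('L')(-118, Mul(Mul(4, 2), 2)), -1) = Pow(Add(-4, Mul(-2, -118)), -1) = Pow(Add(-4, 236), -1) = Pow(232, -1) = Rational(1, 232)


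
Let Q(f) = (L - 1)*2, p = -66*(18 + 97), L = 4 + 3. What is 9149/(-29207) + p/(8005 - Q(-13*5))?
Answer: -294809087/233451551 ≈ -1.2628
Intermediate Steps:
L = 7
p = -7590 (p = -66*115 = -7590)
Q(f) = 12 (Q(f) = (7 - 1)*2 = 6*2 = 12)
9149/(-29207) + p/(8005 - Q(-13*5)) = 9149/(-29207) - 7590/(8005 - 1*12) = 9149*(-1/29207) - 7590/(8005 - 12) = -9149/29207 - 7590/7993 = -294809087/233451551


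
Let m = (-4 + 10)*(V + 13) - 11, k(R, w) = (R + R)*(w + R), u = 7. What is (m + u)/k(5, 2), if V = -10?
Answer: ⅕ ≈ 0.20000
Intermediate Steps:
k(R, w) = 2*R*(R + w) (k(R, w) = (2*R)*(R + w) = 2*R*(R + w))
m = 7 (m = (-4 + 10)*(-10 + 13) - 11 = 6*3 - 11 = 18 - 11 = 7)
(m + u)/k(5, 2) = (7 + 7)/((2*5*(5 + 2))) = 14/((2*5*7)) = 14/70 = 14*(1/70) = ⅕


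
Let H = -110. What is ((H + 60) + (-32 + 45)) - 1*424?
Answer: -461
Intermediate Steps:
((H + 60) + (-32 + 45)) - 1*424 = ((-110 + 60) + (-32 + 45)) - 1*424 = (-50 + 13) - 424 = -37 - 424 = -461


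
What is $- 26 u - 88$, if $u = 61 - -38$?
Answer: $-2662$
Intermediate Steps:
$u = 99$ ($u = 61 + 38 = 99$)
$- 26 u - 88 = \left(-26\right) 99 - 88 = -2574 - 88 = -2662$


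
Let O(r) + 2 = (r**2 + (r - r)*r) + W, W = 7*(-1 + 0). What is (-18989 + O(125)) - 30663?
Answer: -34036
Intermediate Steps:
W = -7 (W = 7*(-1) = -7)
O(r) = -9 + r**2 (O(r) = -2 + ((r**2 + (r - r)*r) - 7) = -2 + ((r**2 + 0*r) - 7) = -2 + ((r**2 + 0) - 7) = -2 + (r**2 - 7) = -2 + (-7 + r**2) = -9 + r**2)
(-18989 + O(125)) - 30663 = (-18989 + (-9 + 125**2)) - 30663 = (-18989 + (-9 + 15625)) - 30663 = (-18989 + 15616) - 30663 = -3373 - 30663 = -34036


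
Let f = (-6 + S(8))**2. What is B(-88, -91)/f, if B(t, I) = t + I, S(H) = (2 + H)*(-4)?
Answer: -179/2116 ≈ -0.084594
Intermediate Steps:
S(H) = -8 - 4*H
B(t, I) = I + t
f = 2116 (f = (-6 + (-8 - 4*8))**2 = (-6 + (-8 - 32))**2 = (-6 - 40)**2 = (-46)**2 = 2116)
B(-88, -91)/f = (-91 - 88)/2116 = -179*1/2116 = -179/2116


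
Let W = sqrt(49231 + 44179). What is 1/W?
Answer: sqrt(93410)/93410 ≈ 0.0032719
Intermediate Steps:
W = sqrt(93410) ≈ 305.63
1/W = 1/(sqrt(93410)) = sqrt(93410)/93410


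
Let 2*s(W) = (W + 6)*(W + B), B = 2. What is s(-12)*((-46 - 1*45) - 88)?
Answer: -5370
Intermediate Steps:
s(W) = (2 + W)*(6 + W)/2 (s(W) = ((W + 6)*(W + 2))/2 = ((6 + W)*(2 + W))/2 = ((2 + W)*(6 + W))/2 = (2 + W)*(6 + W)/2)
s(-12)*((-46 - 1*45) - 88) = (6 + (1/2)*(-12)**2 + 4*(-12))*((-46 - 1*45) - 88) = (6 + (1/2)*144 - 48)*((-46 - 45) - 88) = (6 + 72 - 48)*(-91 - 88) = 30*(-179) = -5370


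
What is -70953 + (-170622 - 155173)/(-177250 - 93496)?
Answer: -19209915143/270746 ≈ -70952.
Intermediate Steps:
-70953 + (-170622 - 155173)/(-177250 - 93496) = -70953 - 325795/(-270746) = -70953 - 325795*(-1/270746) = -70953 + 325795/270746 = -19209915143/270746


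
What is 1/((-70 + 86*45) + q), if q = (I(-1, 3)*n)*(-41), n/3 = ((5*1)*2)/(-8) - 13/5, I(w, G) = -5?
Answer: 4/5729 ≈ 0.00069820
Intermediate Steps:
n = -231/20 (n = 3*(((5*1)*2)/(-8) - 13/5) = 3*((5*2)*(-⅛) - 13*⅕) = 3*(10*(-⅛) - 13/5) = 3*(-5/4 - 13/5) = 3*(-77/20) = -231/20 ≈ -11.550)
q = -9471/4 (q = -5*(-231/20)*(-41) = (231/4)*(-41) = -9471/4 ≈ -2367.8)
1/((-70 + 86*45) + q) = 1/((-70 + 86*45) - 9471/4) = 1/((-70 + 3870) - 9471/4) = 1/(3800 - 9471/4) = 1/(5729/4) = 4/5729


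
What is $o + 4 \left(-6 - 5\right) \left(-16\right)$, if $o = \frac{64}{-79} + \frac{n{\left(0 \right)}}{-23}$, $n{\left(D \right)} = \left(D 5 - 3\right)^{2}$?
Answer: $\frac{1276985}{1817} \approx 702.8$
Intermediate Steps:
$n{\left(D \right)} = \left(-3 + 5 D\right)^{2}$ ($n{\left(D \right)} = \left(5 D - 3\right)^{2} = \left(-3 + 5 D\right)^{2}$)
$o = - \frac{2183}{1817}$ ($o = \frac{64}{-79} + \frac{\left(-3 + 5 \cdot 0\right)^{2}}{-23} = 64 \left(- \frac{1}{79}\right) + \left(-3 + 0\right)^{2} \left(- \frac{1}{23}\right) = - \frac{64}{79} + \left(-3\right)^{2} \left(- \frac{1}{23}\right) = - \frac{64}{79} + 9 \left(- \frac{1}{23}\right) = - \frac{64}{79} - \frac{9}{23} = - \frac{2183}{1817} \approx -1.2014$)
$o + 4 \left(-6 - 5\right) \left(-16\right) = - \frac{2183}{1817} + 4 \left(-6 - 5\right) \left(-16\right) = - \frac{2183}{1817} + 4 \left(-11\right) \left(-16\right) = - \frac{2183}{1817} - -704 = - \frac{2183}{1817} + 704 = \frac{1276985}{1817}$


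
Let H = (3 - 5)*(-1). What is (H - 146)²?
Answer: 20736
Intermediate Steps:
H = 2 (H = -2*(-1) = 2)
(H - 146)² = (2 - 146)² = (-144)² = 20736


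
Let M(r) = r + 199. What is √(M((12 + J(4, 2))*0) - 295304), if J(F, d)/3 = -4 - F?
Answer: I*√295105 ≈ 543.24*I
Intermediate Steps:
J(F, d) = -12 - 3*F (J(F, d) = 3*(-4 - F) = -12 - 3*F)
M(r) = 199 + r
√(M((12 + J(4, 2))*0) - 295304) = √((199 + (12 + (-12 - 3*4))*0) - 295304) = √((199 + (12 + (-12 - 12))*0) - 295304) = √((199 + (12 - 24)*0) - 295304) = √((199 - 12*0) - 295304) = √((199 + 0) - 295304) = √(199 - 295304) = √(-295105) = I*√295105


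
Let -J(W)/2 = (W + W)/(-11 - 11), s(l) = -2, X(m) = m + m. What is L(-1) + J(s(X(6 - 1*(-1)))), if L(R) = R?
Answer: -15/11 ≈ -1.3636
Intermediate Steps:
X(m) = 2*m
J(W) = 2*W/11 (J(W) = -2*(W + W)/(-11 - 11) = -2*2*W/(-22) = -2*2*W*(-1)/22 = -(-2)*W/11 = 2*W/11)
L(-1) + J(s(X(6 - 1*(-1)))) = -1 + (2/11)*(-2) = -1 - 4/11 = -15/11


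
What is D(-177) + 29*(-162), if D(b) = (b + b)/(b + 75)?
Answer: -79807/17 ≈ -4694.5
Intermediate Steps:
D(b) = 2*b/(75 + b) (D(b) = (2*b)/(75 + b) = 2*b/(75 + b))
D(-177) + 29*(-162) = 2*(-177)/(75 - 177) + 29*(-162) = 2*(-177)/(-102) - 4698 = 2*(-177)*(-1/102) - 4698 = 59/17 - 4698 = -79807/17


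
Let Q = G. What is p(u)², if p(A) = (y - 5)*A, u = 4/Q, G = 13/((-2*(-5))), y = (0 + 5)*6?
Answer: 1000000/169 ≈ 5917.2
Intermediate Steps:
y = 30 (y = 5*6 = 30)
G = 13/10 ≈ 1.3000
Q = 13/10 ≈ 1.3000
u = 40/13 (u = 4/(13/10) = 4*(10/13) = 40/13 ≈ 3.0769)
p(A) = 25*A (p(A) = (30 - 5)*A = 25*A)
p(u)² = (25*(40/13))² = (1000/13)² = 1000000/169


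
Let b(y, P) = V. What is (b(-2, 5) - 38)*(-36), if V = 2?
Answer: 1296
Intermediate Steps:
b(y, P) = 2
(b(-2, 5) - 38)*(-36) = (2 - 38)*(-36) = -36*(-36) = 1296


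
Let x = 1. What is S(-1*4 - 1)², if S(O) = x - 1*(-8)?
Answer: 81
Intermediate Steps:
S(O) = 9 (S(O) = 1 - 1*(-8) = 1 + 8 = 9)
S(-1*4 - 1)² = 9² = 81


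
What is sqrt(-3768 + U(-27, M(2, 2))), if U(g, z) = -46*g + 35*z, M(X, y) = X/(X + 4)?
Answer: I*sqrt(22629)/3 ≈ 50.143*I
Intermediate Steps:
M(X, y) = X/(4 + X)
sqrt(-3768 + U(-27, M(2, 2))) = sqrt(-3768 + (-46*(-27) + 35*(2/(4 + 2)))) = sqrt(-3768 + (1242 + 35*(2/6))) = sqrt(-3768 + (1242 + 35*(2*(1/6)))) = sqrt(-3768 + (1242 + 35*(1/3))) = sqrt(-3768 + (1242 + 35/3)) = sqrt(-3768 + 3761/3) = sqrt(-7543/3) = I*sqrt(22629)/3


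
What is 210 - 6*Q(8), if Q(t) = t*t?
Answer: -174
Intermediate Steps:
Q(t) = t²
210 - 6*Q(8) = 210 - 6*8² = 210 - 6*64 = 210 - 384 = -174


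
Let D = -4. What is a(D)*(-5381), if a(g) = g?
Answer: 21524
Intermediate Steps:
a(D)*(-5381) = -4*(-5381) = 21524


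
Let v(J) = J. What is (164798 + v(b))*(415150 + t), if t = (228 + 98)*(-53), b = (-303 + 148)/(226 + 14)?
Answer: 65568252897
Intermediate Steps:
b = -31/48 (b = -155/240 = -155*1/240 = -31/48 ≈ -0.64583)
t = -17278 (t = 326*(-53) = -17278)
(164798 + v(b))*(415150 + t) = (164798 - 31/48)*(415150 - 17278) = (7910273/48)*397872 = 65568252897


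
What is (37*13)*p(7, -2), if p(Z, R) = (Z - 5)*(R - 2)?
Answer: -3848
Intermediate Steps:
p(Z, R) = (-5 + Z)*(-2 + R)
(37*13)*p(7, -2) = (37*13)*(10 - 5*(-2) - 2*7 - 2*7) = 481*(10 + 10 - 14 - 14) = 481*(-8) = -3848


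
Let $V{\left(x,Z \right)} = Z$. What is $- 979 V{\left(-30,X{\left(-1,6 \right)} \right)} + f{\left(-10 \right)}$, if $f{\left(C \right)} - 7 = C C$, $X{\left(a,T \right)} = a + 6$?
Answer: $-4788$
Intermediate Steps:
$X{\left(a,T \right)} = 6 + a$
$f{\left(C \right)} = 7 + C^{2}$ ($f{\left(C \right)} = 7 + C C = 7 + C^{2}$)
$- 979 V{\left(-30,X{\left(-1,6 \right)} \right)} + f{\left(-10 \right)} = - 979 \left(6 - 1\right) + \left(7 + \left(-10\right)^{2}\right) = \left(-979\right) 5 + \left(7 + 100\right) = -4895 + 107 = -4788$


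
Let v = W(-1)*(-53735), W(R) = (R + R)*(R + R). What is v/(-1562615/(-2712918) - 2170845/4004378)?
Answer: -58375281384413994/9199416319 ≈ -6.3455e+6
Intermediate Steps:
W(R) = 4*R**2 (W(R) = (2*R)*(2*R) = 4*R**2)
v = -214940 (v = (4*(-1)**2)*(-53735) = (4*1)*(-53735) = 4*(-53735) = -214940)
v/(-1562615/(-2712918) - 2170845/4004378) = -214940/(-1562615/(-2712918) - 2170845/4004378) = -214940/(-1562615*(-1/2712918) - 2170845*1/4004378) = -214940/(1562615/2712918 - 2170845/4004378) = -214940/91994163190/2715887288751 = -214940*2715887288751/91994163190 = -58375281384413994/9199416319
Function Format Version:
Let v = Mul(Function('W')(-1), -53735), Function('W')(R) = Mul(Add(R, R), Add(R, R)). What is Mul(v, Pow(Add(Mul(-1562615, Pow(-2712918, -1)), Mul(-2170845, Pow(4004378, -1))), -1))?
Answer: Rational(-58375281384413994, 9199416319) ≈ -6.3455e+6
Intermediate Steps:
Function('W')(R) = Mul(4, Pow(R, 2)) (Function('W')(R) = Mul(Mul(2, R), Mul(2, R)) = Mul(4, Pow(R, 2)))
v = -214940 (v = Mul(Mul(4, Pow(-1, 2)), -53735) = Mul(Mul(4, 1), -53735) = Mul(4, -53735) = -214940)
Mul(v, Pow(Add(Mul(-1562615, Pow(-2712918, -1)), Mul(-2170845, Pow(4004378, -1))), -1)) = Mul(-214940, Pow(Add(Mul(-1562615, Pow(-2712918, -1)), Mul(-2170845, Pow(4004378, -1))), -1)) = Mul(-214940, Pow(Add(Mul(-1562615, Rational(-1, 2712918)), Mul(-2170845, Rational(1, 4004378))), -1)) = Mul(-214940, Pow(Add(Rational(1562615, 2712918), Rational(-2170845, 4004378)), -1)) = Mul(-214940, Pow(Rational(91994163190, 2715887288751), -1)) = Mul(-214940, Rational(2715887288751, 91994163190)) = Rational(-58375281384413994, 9199416319)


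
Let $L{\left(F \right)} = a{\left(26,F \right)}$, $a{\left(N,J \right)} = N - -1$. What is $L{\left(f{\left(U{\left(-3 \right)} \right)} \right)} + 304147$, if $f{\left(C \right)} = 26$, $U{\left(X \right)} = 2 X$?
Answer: $304174$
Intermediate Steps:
$a{\left(N,J \right)} = 1 + N$ ($a{\left(N,J \right)} = N + 1 = 1 + N$)
$L{\left(F \right)} = 27$ ($L{\left(F \right)} = 1 + 26 = 27$)
$L{\left(f{\left(U{\left(-3 \right)} \right)} \right)} + 304147 = 27 + 304147 = 304174$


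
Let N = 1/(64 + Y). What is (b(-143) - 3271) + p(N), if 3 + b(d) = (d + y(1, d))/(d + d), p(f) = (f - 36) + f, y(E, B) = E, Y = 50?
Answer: -26975620/8151 ≈ -3309.5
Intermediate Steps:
N = 1/114 (N = 1/(64 + 50) = 1/114 ≈ 0.0087719)
p(f) = -36 + 2*f (p(f) = (-36 + f) + f = -36 + 2*f)
b(d) = -3 + (1 + d)/(2*d) (b(d) = -3 + (d + 1)/(d + d) = -3 + (1 + d)/((2*d)) = -3 + (1 + d)*(1/(2*d)) = -3 + (1 + d)/(2*d))
(b(-143) - 3271) + p(N) = ((1/2)*(1 - 5*(-143))/(-143) - 3271) + (-36 + 2*(1/114)) = ((1/2)*(-1/143)*(1 + 715) - 3271) + (-36 + 1/57) = ((1/2)*(-1/143)*716 - 3271) - 2051/57 = (-358/143 - 3271) - 2051/57 = -468111/143 - 2051/57 = -26975620/8151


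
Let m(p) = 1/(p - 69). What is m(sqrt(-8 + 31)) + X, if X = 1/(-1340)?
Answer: -2113/138020 - sqrt(23)/4738 ≈ -0.016322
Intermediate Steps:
m(p) = 1/(-69 + p)
X = -1/1340 ≈ -0.00074627
m(sqrt(-8 + 31)) + X = 1/(-69 + sqrt(-8 + 31)) - 1/1340 = 1/(-69 + sqrt(23)) - 1/1340 = -1/1340 + 1/(-69 + sqrt(23))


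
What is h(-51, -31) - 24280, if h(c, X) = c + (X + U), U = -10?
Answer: -24372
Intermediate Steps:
h(c, X) = -10 + X + c (h(c, X) = c + (X - 10) = c + (-10 + X) = -10 + X + c)
h(-51, -31) - 24280 = (-10 - 31 - 51) - 24280 = -92 - 24280 = -24372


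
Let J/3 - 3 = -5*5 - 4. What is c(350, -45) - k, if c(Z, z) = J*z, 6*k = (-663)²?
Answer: -139503/2 ≈ -69752.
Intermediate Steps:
J = -78 (J = 9 + 3*(-5*5 - 4) = 9 + 3*(-25 - 4) = 9 + 3*(-29) = 9 - 87 = -78)
k = 146523/2 (k = (⅙)*(-663)² = (⅙)*439569 = 146523/2 ≈ 73262.)
c(Z, z) = -78*z
c(350, -45) - k = -78*(-45) - 1*146523/2 = 3510 - 146523/2 = -139503/2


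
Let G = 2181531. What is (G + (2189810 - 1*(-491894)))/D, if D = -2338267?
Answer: -4863235/2338267 ≈ -2.0798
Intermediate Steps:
(G + (2189810 - 1*(-491894)))/D = (2181531 + (2189810 - 1*(-491894)))/(-2338267) = (2181531 + (2189810 + 491894))*(-1/2338267) = (2181531 + 2681704)*(-1/2338267) = 4863235*(-1/2338267) = -4863235/2338267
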